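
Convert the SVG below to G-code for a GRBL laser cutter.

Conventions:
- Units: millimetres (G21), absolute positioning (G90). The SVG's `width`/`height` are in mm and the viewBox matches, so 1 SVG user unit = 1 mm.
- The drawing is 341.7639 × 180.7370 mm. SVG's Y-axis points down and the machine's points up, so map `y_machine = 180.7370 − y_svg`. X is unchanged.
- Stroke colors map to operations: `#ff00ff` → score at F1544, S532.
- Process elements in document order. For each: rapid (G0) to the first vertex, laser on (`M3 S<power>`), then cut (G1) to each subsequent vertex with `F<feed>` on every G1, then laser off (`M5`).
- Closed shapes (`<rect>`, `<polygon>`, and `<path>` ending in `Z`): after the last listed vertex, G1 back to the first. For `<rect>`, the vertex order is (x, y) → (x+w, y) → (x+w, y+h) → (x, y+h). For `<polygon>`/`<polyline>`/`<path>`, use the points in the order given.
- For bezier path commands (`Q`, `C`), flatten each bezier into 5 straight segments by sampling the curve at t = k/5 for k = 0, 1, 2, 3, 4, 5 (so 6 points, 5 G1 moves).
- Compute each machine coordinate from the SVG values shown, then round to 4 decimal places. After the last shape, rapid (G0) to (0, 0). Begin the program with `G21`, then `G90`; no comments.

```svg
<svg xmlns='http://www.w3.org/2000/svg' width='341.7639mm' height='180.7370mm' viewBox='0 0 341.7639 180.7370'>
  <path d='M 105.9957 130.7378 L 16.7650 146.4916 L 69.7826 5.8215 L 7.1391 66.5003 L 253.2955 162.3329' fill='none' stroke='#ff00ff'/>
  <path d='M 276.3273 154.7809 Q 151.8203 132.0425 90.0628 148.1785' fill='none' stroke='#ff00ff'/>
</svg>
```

viewBox `0 0 341.7639 180.7370` with mm width/height → 1 unit = 1 mm. Flip: y_m = 180.7370 − y_svg.

**Shape 1** — `<path>` open polyline, stroke `#ff00ff` → score (S532, F1544). Machine vertices: (105.9957,49.9992) → (16.7650,34.2454) → (69.7826,174.9155) → (7.1391,114.2367) → (253.2955,18.4041). Open path.

**Shape 2** — `<path>` quadratic bezier, stroke `#ff00ff` → score (S532, F1544). Control points (SVG): P0=(276.3273,154.7809), P1=(151.8203,132.0425), P2=(90.0628,148.1785); sampled at t=k/5. Machine vertices: (276.3273,25.9561) → (229.0345,33.4965) → (186.7616,37.9269) → (149.5087,39.2474) → (117.2758,37.4579) → (90.0628,32.5585). Open path.

G21
G90
G0 X105.9957 Y49.9992
M3 S532
G1 X16.7650 Y34.2454 F1544
G1 X69.7826 Y174.9155 F1544
G1 X7.1391 Y114.2367 F1544
G1 X253.2955 Y18.4041 F1544
M5
G0 X276.3273 Y25.9561
M3 S532
G1 X229.0345 Y33.4965 F1544
G1 X186.7616 Y37.9269 F1544
G1 X149.5087 Y39.2474 F1544
G1 X117.2758 Y37.4579 F1544
G1 X90.0628 Y32.5585 F1544
M5
G0 X0.0000 Y0.0000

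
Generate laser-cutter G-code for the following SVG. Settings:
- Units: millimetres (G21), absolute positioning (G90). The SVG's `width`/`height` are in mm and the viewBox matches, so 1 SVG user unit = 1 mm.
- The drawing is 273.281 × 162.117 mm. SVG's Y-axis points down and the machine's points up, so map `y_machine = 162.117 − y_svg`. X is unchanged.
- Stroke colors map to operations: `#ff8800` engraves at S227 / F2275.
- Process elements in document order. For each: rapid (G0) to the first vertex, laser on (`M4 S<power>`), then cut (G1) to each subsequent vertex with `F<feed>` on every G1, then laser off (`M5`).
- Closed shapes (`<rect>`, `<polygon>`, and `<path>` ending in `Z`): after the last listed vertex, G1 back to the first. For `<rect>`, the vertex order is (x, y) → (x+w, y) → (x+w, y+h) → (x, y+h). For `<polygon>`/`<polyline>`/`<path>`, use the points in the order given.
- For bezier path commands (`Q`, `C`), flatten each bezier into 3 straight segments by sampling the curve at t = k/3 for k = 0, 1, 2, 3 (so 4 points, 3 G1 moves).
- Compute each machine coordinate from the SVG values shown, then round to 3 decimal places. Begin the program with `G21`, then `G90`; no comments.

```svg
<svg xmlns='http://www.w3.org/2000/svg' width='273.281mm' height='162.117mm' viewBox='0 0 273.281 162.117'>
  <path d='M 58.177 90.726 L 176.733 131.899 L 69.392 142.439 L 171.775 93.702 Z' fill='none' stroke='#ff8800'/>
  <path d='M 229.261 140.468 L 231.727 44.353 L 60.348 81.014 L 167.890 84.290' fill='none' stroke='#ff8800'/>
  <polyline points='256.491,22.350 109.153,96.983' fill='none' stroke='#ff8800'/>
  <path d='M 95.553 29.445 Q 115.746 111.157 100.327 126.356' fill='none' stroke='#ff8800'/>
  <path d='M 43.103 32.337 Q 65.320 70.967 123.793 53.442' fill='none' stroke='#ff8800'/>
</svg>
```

G21
G90
G0 X58.177 Y71.391
M4 S227
G1 X176.733 Y30.218 F2275
G1 X69.392 Y19.678 F2275
G1 X171.775 Y68.415 F2275
G1 X58.177 Y71.391 F2275
M5
G0 X229.261 Y21.649
M4 S227
G1 X231.727 Y117.764 F2275
G1 X60.348 Y81.103 F2275
G1 X167.890 Y77.827 F2275
M5
G0 X256.491 Y139.767
M4 S227
G1 X109.153 Y65.134 F2275
M5
G0 X95.553 Y132.672
M4 S227
G1 X105.058 Y85.588 F2275
G1 X106.649 Y53.284 F2275
G1 X100.327 Y35.761 F2275
M5
G0 X43.103 Y129.780
M4 S227
G1 X61.943 Y110.266 F2275
G1 X88.839 Y103.231 F2275
G1 X123.793 Y108.675 F2275
M5

1 u = 1 mm; y_m = 162.117 − y.

[1] `<path>` closed polygon, #ff8800→engrave S227 F2275: (58.177,71.391) → (176.733,30.218) → (69.392,19.678) → (171.775,68.415) → (58.177,71.391) (closed)

[2] `<path>` open polyline, #ff8800→engrave S227 F2275: (229.261,21.649) → (231.727,117.764) → (60.348,81.103) → (167.890,77.827)

[3] `<polyline>` line segment, #ff8800→engrave S227 F2275: (256.491,139.767) → (109.153,65.134)

[4] `<path>` quadratic bezier, #ff8800→engrave S227 F2275: (95.553,132.672) → (105.058,85.588) → (106.649,53.284) → (100.327,35.761)

[5] `<path>` quadratic bezier, #ff8800→engrave S227 F2275: (43.103,129.780) → (61.943,110.266) → (88.839,103.231) → (123.793,108.675)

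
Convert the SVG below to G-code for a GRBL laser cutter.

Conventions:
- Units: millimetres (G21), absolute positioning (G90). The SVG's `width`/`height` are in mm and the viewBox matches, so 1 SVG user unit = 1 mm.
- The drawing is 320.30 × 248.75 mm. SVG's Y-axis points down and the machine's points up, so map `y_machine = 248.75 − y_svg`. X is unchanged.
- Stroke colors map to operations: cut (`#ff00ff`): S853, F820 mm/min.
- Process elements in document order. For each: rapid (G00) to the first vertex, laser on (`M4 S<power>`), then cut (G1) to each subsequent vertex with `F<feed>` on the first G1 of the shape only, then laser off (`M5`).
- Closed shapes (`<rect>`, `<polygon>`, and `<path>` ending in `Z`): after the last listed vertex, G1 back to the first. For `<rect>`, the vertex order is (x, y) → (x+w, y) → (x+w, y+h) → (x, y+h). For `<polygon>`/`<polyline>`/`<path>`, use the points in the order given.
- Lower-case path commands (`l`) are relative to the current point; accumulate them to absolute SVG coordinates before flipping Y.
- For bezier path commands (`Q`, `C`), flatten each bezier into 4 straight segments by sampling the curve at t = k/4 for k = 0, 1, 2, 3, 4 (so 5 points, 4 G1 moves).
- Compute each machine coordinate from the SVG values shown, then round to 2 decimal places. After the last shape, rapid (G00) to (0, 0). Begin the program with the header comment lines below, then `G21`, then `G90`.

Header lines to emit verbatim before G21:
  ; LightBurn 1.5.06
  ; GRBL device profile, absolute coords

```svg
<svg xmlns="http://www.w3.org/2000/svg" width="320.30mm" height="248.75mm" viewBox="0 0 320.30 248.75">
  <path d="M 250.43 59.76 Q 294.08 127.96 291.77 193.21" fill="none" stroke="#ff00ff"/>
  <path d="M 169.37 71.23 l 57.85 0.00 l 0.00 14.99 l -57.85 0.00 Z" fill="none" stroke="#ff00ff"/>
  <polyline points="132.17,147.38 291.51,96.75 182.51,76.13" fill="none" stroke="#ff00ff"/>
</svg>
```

; LightBurn 1.5.06
; GRBL device profile, absolute coords
G21
G90
G00 X250.43 Y188.99
M4 S853
G1 X269.38 Y155.07 F820
G1 X282.59 Y121.53
G1 X290.05 Y88.35
G1 X291.77 Y55.54
M5
G00 X169.37 Y177.52
M4 S853
G1 X227.22 Y177.52 F820
G1 X227.22 Y162.53
G1 X169.37 Y162.53
G1 X169.37 Y177.52
M5
G00 X132.17 Y101.37
M4 S853
G1 X291.51 Y152.00 F820
G1 X182.51 Y172.62
M5
G00 X0.00 Y0.00

Since the viewBox matches the mm dimensions, user units are millimetres directly. The only transform is the Y-flip y_m = 248.75 − y_svg.

Shape 1 is a quadratic bezier drawn with `<path>`. Its stroke #ff00ff means cut at S853, F820. After flipping Y the toolpath is (250.43,188.99) → (269.38,155.07) → (282.59,121.53) → (290.05,88.35) → (291.77,55.54).

Shape 2 is a rectangle drawn with `<path>`. Its stroke #ff00ff means cut at S853, F820. After flipping Y the toolpath is (169.37,177.52) → (227.22,177.52) → (227.22,162.53) → (169.37,162.53) → (169.37,177.52), returning to the start.

Shape 3 is a open polyline drawn with `<polyline>`. Its stroke #ff00ff means cut at S853, F820. After flipping Y the toolpath is (132.17,101.37) → (291.51,152.00) → (182.51,172.62).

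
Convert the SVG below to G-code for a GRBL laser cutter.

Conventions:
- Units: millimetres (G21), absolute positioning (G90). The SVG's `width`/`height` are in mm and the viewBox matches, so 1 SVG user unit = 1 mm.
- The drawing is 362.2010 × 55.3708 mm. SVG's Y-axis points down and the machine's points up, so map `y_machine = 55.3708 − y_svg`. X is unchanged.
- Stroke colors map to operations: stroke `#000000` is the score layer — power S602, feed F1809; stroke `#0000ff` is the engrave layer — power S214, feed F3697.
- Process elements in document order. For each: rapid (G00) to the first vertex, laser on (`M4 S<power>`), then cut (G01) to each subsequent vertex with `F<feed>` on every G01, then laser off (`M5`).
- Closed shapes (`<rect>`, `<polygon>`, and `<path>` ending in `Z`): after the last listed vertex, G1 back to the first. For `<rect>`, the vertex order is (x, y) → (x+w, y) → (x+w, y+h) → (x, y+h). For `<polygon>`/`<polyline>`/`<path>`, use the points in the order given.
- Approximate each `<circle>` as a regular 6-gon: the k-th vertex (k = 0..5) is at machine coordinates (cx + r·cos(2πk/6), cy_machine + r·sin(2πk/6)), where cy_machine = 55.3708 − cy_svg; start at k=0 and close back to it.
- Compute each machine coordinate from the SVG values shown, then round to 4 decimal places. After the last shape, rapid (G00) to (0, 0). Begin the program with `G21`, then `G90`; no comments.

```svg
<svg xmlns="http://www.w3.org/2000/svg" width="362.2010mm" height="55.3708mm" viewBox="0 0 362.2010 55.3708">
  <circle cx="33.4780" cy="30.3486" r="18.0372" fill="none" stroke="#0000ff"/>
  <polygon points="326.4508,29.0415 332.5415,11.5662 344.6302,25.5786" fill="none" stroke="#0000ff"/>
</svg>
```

G21
G90
G00 X51.5152 Y25.0222
M4 S214
G01 X42.4966 Y40.6429 F3697
G01 X24.4594 Y40.6429 F3697
G01 X15.4408 Y25.0222 F3697
G01 X24.4594 Y9.4015 F3697
G01 X42.4966 Y9.4015 F3697
G01 X51.5152 Y25.0222 F3697
M5
G00 X326.4508 Y26.3293
M4 S214
G01 X332.5415 Y43.8046 F3697
G01 X344.6302 Y29.7922 F3697
G01 X326.4508 Y26.3293 F3697
M5
G00 X0.0000 Y0.0000

1 u = 1 mm; y_m = 55.3708 − y.

[1] `<circle>` circle, #0000ff→engrave S214 F3697: (51.5152,25.0222) → (42.4966,40.6429) → (24.4594,40.6429) → (15.4408,25.0222) → (24.4594,9.4015) → (42.4966,9.4015) → (51.5152,25.0222) (closed)

[2] `<polygon>` regular polygon, #0000ff→engrave S214 F3697: (326.4508,26.3293) → (332.5415,43.8046) → (344.6302,29.7922) → (326.4508,26.3293) (closed)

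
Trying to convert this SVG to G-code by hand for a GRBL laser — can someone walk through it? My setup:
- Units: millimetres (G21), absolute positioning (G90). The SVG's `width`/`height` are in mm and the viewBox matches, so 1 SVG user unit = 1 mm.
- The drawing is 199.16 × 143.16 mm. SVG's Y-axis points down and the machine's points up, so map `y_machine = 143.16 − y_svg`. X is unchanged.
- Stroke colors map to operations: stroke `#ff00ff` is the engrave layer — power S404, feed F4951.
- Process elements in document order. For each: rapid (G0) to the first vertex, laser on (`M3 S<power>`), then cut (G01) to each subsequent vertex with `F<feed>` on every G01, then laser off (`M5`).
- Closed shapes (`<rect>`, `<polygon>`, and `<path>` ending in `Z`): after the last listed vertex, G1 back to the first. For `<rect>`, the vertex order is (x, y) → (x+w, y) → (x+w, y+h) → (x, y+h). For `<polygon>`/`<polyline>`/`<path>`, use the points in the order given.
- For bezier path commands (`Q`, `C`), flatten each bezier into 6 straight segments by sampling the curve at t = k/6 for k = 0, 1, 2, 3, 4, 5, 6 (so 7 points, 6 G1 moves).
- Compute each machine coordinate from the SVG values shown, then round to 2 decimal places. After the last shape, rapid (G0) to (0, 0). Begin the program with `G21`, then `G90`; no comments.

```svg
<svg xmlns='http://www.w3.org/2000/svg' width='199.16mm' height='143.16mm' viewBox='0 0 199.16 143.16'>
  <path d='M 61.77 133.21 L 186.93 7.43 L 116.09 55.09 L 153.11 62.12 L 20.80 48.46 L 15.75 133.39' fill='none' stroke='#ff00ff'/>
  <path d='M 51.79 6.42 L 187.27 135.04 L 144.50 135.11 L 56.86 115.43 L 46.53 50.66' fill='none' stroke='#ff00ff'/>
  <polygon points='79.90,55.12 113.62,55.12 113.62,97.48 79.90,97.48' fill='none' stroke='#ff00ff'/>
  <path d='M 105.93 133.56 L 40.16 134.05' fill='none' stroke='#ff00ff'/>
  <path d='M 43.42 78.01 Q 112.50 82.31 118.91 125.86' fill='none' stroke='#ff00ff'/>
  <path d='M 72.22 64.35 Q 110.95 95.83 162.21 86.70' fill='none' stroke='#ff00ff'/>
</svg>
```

viewBox `0 0 199.16 143.16` with mm width/height → 1 unit = 1 mm. Flip: y_m = 143.16 − y_svg.

**Shape 1** — `<path>` open polyline, stroke `#ff00ff` → engrave (S404, F4951). Machine vertices: (61.77,9.95) → (186.93,135.73) → (116.09,88.07) → (153.11,81.04) → (20.80,94.70) → (15.75,9.77). Open path.

**Shape 2** — `<path>` open polyline, stroke `#ff00ff` → engrave (S404, F4951). Machine vertices: (51.79,136.74) → (187.27,8.12) → (144.50,8.05) → (56.86,27.73) → (46.53,92.50). Open path.

**Shape 3** — `<polygon>` rectangle, stroke `#ff00ff` → engrave (S404, F4951). Machine vertices: (79.90,88.04) → (113.62,88.04) → (113.62,45.68) → (79.90,45.68) → (79.90,88.04). Closed: final G1 returns to the first vertex.

**Shape 4** — `<path>` line segment, stroke `#ff00ff` → engrave (S404, F4951). Machine vertices: (105.93,9.60) → (40.16,9.11). Open path.

**Shape 5** — `<path>` quadratic bezier, stroke `#ff00ff` → engrave (S404, F4951). Control points (SVG): P0=(43.42,78.01), P1=(112.50,82.31), P2=(118.91,125.86); sampled at t=k/6. Machine vertices: (43.42,65.15) → (64.71,62.63) → (82.51,57.92) → (96.83,51.04) → (107.67,41.97) → (115.03,30.73) → (118.91,17.30). Open path.

**Shape 6** — `<path>` quadratic bezier, stroke `#ff00ff` → engrave (S404, F4951). Control points (SVG): P0=(72.22,64.35), P1=(110.95,95.83), P2=(162.21,86.70); sampled at t=k/6. Machine vertices: (72.22,78.81) → (85.48,69.44) → (99.43,62.34) → (114.08,57.48) → (129.43,54.89) → (145.47,54.54) → (162.21,56.46). Open path.

G21
G90
G0 X61.77 Y9.95
M3 S404
G01 X186.93 Y135.73 F4951
G01 X116.09 Y88.07 F4951
G01 X153.11 Y81.04 F4951
G01 X20.80 Y94.70 F4951
G01 X15.75 Y9.77 F4951
M5
G0 X51.79 Y136.74
M3 S404
G01 X187.27 Y8.12 F4951
G01 X144.50 Y8.05 F4951
G01 X56.86 Y27.73 F4951
G01 X46.53 Y92.50 F4951
M5
G0 X79.90 Y88.04
M3 S404
G01 X113.62 Y88.04 F4951
G01 X113.62 Y45.68 F4951
G01 X79.90 Y45.68 F4951
G01 X79.90 Y88.04 F4951
M5
G0 X105.93 Y9.60
M3 S404
G01 X40.16 Y9.11 F4951
M5
G0 X43.42 Y65.15
M3 S404
G01 X64.71 Y62.63 F4951
G01 X82.51 Y57.92 F4951
G01 X96.83 Y51.04 F4951
G01 X107.67 Y41.97 F4951
G01 X115.03 Y30.73 F4951
G01 X118.91 Y17.30 F4951
M5
G0 X72.22 Y78.81
M3 S404
G01 X85.48 Y69.44 F4951
G01 X99.43 Y62.34 F4951
G01 X114.08 Y57.48 F4951
G01 X129.43 Y54.89 F4951
G01 X145.47 Y54.54 F4951
G01 X162.21 Y56.46 F4951
M5
G0 X0.00 Y0.00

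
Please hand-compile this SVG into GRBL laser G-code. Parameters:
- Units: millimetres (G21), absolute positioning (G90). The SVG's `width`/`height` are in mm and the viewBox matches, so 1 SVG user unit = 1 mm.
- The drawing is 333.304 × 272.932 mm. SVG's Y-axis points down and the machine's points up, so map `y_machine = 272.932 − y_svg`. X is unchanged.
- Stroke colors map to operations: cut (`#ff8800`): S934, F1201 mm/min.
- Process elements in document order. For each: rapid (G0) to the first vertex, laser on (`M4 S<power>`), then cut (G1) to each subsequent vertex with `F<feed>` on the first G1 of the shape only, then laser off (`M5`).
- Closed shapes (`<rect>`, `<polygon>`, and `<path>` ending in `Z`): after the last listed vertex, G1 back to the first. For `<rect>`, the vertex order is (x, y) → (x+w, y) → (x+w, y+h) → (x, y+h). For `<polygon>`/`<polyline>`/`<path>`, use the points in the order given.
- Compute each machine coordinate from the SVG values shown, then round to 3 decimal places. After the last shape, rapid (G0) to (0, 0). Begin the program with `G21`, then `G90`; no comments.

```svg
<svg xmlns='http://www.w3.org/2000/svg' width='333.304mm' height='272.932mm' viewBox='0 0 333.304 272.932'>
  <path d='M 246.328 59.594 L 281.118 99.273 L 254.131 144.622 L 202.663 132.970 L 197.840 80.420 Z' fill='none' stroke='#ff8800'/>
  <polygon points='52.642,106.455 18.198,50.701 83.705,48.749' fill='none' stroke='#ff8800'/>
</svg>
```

G21
G90
G0 X246.328 Y213.338
M4 S934
G1 X281.118 Y173.659 F1201
G1 X254.131 Y128.310
G1 X202.663 Y139.962
G1 X197.840 Y192.512
G1 X246.328 Y213.338
M5
G0 X52.642 Y166.477
M4 S934
G1 X18.198 Y222.231 F1201
G1 X83.705 Y224.183
G1 X52.642 Y166.477
M5
G0 X0.000 Y0.000

Since the viewBox matches the mm dimensions, user units are millimetres directly. The only transform is the Y-flip y_m = 272.932 − y_svg.

Shape 1 is a regular polygon drawn with `<path>`. Its stroke #ff8800 means cut at S934, F1201. After flipping Y the toolpath is (246.328,213.338) → (281.118,173.659) → (254.131,128.310) → (202.663,139.962) → (197.840,192.512) → (246.328,213.338), returning to the start.

Shape 2 is a regular polygon drawn with `<polygon>`. Its stroke #ff8800 means cut at S934, F1201. After flipping Y the toolpath is (52.642,166.477) → (18.198,222.231) → (83.705,224.183) → (52.642,166.477), returning to the start.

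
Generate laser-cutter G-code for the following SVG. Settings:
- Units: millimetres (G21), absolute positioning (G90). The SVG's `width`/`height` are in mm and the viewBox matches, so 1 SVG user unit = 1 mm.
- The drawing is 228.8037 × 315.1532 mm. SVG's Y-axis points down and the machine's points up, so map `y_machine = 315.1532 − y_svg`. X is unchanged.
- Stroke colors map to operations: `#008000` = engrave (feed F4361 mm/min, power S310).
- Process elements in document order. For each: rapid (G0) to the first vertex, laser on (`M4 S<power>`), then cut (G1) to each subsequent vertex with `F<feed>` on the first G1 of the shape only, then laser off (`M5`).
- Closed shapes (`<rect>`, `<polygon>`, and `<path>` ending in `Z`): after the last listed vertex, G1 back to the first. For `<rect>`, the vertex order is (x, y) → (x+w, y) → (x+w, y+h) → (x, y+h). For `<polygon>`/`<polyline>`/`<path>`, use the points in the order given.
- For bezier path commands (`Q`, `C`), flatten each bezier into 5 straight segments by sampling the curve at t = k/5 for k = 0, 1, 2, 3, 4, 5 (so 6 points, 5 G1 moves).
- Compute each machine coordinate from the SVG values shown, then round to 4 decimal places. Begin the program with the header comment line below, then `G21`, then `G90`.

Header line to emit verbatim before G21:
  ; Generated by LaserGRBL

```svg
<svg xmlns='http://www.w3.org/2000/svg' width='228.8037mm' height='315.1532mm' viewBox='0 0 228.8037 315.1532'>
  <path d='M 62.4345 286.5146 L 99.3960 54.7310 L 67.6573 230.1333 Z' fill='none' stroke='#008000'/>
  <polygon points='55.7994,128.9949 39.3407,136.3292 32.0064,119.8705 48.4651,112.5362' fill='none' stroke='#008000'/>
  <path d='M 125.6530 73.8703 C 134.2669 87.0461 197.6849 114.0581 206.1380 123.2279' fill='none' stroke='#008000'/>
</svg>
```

Since the viewBox matches the mm dimensions, user units are millimetres directly. The only transform is the Y-flip y_m = 315.1532 − y_svg.

Shape 1 is a closed polygon drawn with `<path>`. Its stroke #008000 means engrave at S310, F4361. After flipping Y the toolpath is (62.4345,28.6386) → (99.3960,260.4222) → (67.6573,85.0199) → (62.4345,28.6386), returning to the start.

Shape 2 is a regular polygon drawn with `<polygon>`. Its stroke #008000 means engrave at S310, F4361. After flipping Y the toolpath is (55.7994,186.1583) → (39.3407,178.8240) → (32.0064,195.2827) → (48.4651,202.6170) → (55.7994,186.1583), returning to the start.

Shape 3 is a cubic bezier drawn with `<path>`. Its stroke #008000 means engrave at S310, F4361. After flipping Y the toolpath is (125.6530,241.2829) → (136.5197,231.9705) → (155.2704,220.8580) → (176.6363,209.4659) → (195.3485,199.3148) → (206.1380,191.9253).

; Generated by LaserGRBL
G21
G90
G0 X62.4345 Y28.6386
M4 S310
G1 X99.3960 Y260.4222 F4361
G1 X67.6573 Y85.0199
G1 X62.4345 Y28.6386
M5
G0 X55.7994 Y186.1583
M4 S310
G1 X39.3407 Y178.8240 F4361
G1 X32.0064 Y195.2827
G1 X48.4651 Y202.6170
G1 X55.7994 Y186.1583
M5
G0 X125.6530 Y241.2829
M4 S310
G1 X136.5197 Y231.9705 F4361
G1 X155.2704 Y220.8580
G1 X176.6363 Y209.4659
G1 X195.3485 Y199.3148
G1 X206.1380 Y191.9253
M5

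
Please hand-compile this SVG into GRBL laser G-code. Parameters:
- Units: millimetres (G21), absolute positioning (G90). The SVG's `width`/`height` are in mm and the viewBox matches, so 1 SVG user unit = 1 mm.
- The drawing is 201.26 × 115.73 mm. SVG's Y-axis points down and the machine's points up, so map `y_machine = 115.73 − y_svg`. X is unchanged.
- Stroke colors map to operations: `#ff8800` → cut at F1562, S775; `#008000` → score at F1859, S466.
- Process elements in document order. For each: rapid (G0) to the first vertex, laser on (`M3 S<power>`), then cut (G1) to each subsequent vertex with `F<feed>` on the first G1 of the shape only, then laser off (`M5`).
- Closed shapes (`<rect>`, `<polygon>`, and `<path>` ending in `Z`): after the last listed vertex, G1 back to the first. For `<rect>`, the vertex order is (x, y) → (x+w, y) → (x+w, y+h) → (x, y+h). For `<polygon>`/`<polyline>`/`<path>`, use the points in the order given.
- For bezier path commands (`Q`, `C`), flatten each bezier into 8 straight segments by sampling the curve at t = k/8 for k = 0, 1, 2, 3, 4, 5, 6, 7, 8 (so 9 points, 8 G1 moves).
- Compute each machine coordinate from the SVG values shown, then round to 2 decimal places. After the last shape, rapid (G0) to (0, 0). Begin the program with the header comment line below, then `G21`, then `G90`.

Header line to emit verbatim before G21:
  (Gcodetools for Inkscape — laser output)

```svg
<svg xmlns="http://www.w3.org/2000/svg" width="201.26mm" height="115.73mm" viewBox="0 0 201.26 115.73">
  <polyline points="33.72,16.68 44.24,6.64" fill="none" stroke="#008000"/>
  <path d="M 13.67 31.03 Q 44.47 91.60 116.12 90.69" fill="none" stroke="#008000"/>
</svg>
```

(Gcodetools for Inkscape — laser output)
G21
G90
G0 X33.72 Y99.05
M3 S466
G1 X44.24 Y109.09 F1859
M5
G0 X13.67 Y84.70
M3 S466
G1 X22.01 Y70.52 F1859
G1 X31.62 Y58.26
G1 X42.51 Y47.92
G1 X54.68 Y39.50
G1 X68.13 Y33.00
G1 X82.85 Y28.43
G1 X98.85 Y25.77
G1 X116.12 Y25.04
M5
G0 X0.00 Y0.00

viewBox `0 0 201.26 115.73` with mm width/height → 1 unit = 1 mm. Flip: y_m = 115.73 − y_svg.

**Shape 1** — `<polyline>` line segment, stroke `#008000` → score (S466, F1859). Machine vertices: (33.72,99.05) → (44.24,109.09). Open path.

**Shape 2** — `<path>` quadratic bezier, stroke `#008000` → score (S466, F1859). Control points (SVG): P0=(13.67,31.03), P1=(44.47,91.60), P2=(116.12,90.69); sampled at t=k/8. Machine vertices: (13.67,84.70) → (22.01,70.52) → (31.62,58.26) → (42.51,47.92) → (54.68,39.50) → (68.13,33.00) → (82.85,28.43) → (98.85,25.77) → (116.12,25.04). Open path.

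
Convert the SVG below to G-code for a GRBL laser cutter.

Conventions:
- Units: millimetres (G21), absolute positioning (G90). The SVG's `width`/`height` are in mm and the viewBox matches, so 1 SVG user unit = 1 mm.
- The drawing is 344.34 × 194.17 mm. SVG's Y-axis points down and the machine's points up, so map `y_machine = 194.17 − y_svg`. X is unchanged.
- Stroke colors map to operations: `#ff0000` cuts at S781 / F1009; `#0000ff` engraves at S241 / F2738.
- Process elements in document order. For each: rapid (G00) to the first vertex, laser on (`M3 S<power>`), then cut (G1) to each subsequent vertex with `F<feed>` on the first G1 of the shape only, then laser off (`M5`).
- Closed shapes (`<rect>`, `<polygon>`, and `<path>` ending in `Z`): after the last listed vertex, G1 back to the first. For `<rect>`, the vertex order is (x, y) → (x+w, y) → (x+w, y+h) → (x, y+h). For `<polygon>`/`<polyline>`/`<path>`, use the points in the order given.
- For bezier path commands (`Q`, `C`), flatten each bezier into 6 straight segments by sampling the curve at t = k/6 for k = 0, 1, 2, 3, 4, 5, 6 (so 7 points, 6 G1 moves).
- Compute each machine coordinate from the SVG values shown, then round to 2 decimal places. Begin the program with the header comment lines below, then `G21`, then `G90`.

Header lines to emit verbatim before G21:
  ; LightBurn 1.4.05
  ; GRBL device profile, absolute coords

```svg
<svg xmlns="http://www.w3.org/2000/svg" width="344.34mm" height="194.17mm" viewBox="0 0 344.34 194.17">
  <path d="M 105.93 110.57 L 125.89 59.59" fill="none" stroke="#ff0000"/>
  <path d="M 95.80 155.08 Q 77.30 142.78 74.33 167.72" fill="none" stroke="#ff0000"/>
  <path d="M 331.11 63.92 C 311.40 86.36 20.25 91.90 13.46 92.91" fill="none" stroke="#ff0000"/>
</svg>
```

1 u = 1 mm; y_m = 194.17 − y.

[1] `<path>` line segment, #ff0000→cut S781 F1009: (105.93,83.60) → (125.89,134.58)

[2] `<path>` quadratic bezier, #ff0000→cut S781 F1009: (95.80,39.09) → (90.06,42.16) → (85.19,43.15) → (81.18,42.08) → (78.04,38.94) → (75.75,33.73) → (74.33,26.45)

[3] `<path>` cubic bezier, #ff0000→cut S781 F1009: (331.11,130.25) → (301.21,120.38) → (241.51,112.99) → (167.44,107.72) → (94.45,104.24) → (37.98,102.20) → (13.46,101.26)

; LightBurn 1.4.05
; GRBL device profile, absolute coords
G21
G90
G00 X105.93 Y83.60
M3 S781
G1 X125.89 Y134.58 F1009
M5
G00 X95.80 Y39.09
M3 S781
G1 X90.06 Y42.16 F1009
G1 X85.19 Y43.15
G1 X81.18 Y42.08
G1 X78.04 Y38.94
G1 X75.75 Y33.73
G1 X74.33 Y26.45
M5
G00 X331.11 Y130.25
M3 S781
G1 X301.21 Y120.38 F1009
G1 X241.51 Y112.99
G1 X167.44 Y107.72
G1 X94.45 Y104.24
G1 X37.98 Y102.20
G1 X13.46 Y101.26
M5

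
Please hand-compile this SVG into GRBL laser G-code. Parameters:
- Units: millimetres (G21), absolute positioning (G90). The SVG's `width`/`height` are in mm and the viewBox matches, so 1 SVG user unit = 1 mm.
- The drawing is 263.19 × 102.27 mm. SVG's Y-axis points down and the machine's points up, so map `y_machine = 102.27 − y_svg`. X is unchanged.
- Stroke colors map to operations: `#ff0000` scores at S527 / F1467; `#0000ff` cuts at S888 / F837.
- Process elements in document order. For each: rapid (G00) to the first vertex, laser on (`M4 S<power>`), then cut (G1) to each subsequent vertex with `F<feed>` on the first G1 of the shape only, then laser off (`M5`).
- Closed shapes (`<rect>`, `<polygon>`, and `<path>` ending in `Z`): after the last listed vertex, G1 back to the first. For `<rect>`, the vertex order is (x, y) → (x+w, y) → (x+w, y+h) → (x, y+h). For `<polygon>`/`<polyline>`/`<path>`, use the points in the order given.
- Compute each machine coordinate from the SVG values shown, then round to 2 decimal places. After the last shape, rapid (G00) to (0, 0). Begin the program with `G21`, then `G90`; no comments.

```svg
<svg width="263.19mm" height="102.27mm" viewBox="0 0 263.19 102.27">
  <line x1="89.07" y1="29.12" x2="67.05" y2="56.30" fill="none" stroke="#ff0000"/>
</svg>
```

Since the viewBox matches the mm dimensions, user units are millimetres directly. The only transform is the Y-flip y_m = 102.27 − y_svg.

Shape 1 is a line segment drawn with `<line>`. Its stroke #ff0000 means score at S527, F1467. After flipping Y the toolpath is (89.07,73.15) → (67.05,45.97).

G21
G90
G00 X89.07 Y73.15
M4 S527
G1 X67.05 Y45.97 F1467
M5
G00 X0.00 Y0.00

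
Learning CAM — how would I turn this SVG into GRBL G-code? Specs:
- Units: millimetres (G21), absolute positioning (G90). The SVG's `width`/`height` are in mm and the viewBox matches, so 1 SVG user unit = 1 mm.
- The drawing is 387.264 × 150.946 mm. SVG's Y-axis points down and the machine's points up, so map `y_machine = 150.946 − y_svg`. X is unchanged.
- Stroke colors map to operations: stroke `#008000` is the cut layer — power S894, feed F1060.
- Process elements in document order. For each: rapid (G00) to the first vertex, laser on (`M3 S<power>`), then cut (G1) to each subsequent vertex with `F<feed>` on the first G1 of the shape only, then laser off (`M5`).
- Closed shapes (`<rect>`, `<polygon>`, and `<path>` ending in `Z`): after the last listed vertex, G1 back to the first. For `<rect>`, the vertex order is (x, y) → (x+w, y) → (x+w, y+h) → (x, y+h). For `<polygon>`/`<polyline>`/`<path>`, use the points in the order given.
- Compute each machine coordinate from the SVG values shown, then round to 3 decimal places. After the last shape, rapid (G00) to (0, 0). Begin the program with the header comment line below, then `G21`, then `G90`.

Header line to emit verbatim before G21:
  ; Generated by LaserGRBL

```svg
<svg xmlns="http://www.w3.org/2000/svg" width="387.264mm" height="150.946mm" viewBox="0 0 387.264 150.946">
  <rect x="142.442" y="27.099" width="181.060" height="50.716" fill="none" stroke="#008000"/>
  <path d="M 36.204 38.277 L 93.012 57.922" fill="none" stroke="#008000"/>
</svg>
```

viewBox `0 0 387.264 150.946` with mm width/height → 1 unit = 1 mm. Flip: y_m = 150.946 − y_svg.

**Shape 1** — `<rect>` rectangle, stroke `#008000` → cut (S894, F1060). Machine vertices: (142.442,123.847) → (323.502,123.847) → (323.502,73.131) → (142.442,73.131) → (142.442,123.847). Closed: final G1 returns to the first vertex.

**Shape 2** — `<path>` line segment, stroke `#008000` → cut (S894, F1060). Machine vertices: (36.204,112.669) → (93.012,93.024). Open path.

; Generated by LaserGRBL
G21
G90
G00 X142.442 Y123.847
M3 S894
G1 X323.502 Y123.847 F1060
G1 X323.502 Y73.131
G1 X142.442 Y73.131
G1 X142.442 Y123.847
M5
G00 X36.204 Y112.669
M3 S894
G1 X93.012 Y93.024 F1060
M5
G00 X0.000 Y0.000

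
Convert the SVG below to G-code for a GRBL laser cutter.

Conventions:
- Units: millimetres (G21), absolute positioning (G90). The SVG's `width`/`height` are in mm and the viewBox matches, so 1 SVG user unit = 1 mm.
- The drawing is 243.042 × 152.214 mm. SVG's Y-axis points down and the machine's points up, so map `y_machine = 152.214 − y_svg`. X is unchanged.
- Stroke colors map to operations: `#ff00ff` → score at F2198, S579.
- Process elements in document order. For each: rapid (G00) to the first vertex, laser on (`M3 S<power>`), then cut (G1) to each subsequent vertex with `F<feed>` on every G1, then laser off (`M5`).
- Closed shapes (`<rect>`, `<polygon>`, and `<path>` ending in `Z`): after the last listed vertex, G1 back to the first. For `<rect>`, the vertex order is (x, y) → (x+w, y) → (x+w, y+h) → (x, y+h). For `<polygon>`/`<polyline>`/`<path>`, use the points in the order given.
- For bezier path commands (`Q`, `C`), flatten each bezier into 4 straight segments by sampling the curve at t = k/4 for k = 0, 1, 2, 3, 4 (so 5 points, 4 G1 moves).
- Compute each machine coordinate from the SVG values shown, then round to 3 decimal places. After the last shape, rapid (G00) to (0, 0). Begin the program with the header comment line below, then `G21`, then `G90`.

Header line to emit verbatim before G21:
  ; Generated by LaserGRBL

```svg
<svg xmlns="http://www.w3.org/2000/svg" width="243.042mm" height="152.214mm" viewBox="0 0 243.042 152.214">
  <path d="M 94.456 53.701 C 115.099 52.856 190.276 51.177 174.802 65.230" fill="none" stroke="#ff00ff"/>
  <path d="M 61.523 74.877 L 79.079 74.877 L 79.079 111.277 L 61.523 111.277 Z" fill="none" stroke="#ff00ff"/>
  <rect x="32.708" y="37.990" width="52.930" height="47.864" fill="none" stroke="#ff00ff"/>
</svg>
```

1 u = 1 mm; y_m = 152.214 − y.

[1] `<path>` cubic bezier, #ff00ff→score S579 F2198: (94.456,98.513) → (117.895,99.044) → (148.173,98.335) → (171.679,94.833) → (174.802,86.984)

[2] `<path>` rectangle, #ff00ff→score S579 F2198: (61.523,77.337) → (79.079,77.337) → (79.079,40.937) → (61.523,40.937) → (61.523,77.337) (closed)

[3] `<rect>` rectangle, #ff00ff→score S579 F2198: (32.708,114.224) → (85.638,114.224) → (85.638,66.360) → (32.708,66.360) → (32.708,114.224) (closed)

; Generated by LaserGRBL
G21
G90
G00 X94.456 Y98.513
M3 S579
G1 X117.895 Y99.044 F2198
G1 X148.173 Y98.335 F2198
G1 X171.679 Y94.833 F2198
G1 X174.802 Y86.984 F2198
M5
G00 X61.523 Y77.337
M3 S579
G1 X79.079 Y77.337 F2198
G1 X79.079 Y40.937 F2198
G1 X61.523 Y40.937 F2198
G1 X61.523 Y77.337 F2198
M5
G00 X32.708 Y114.224
M3 S579
G1 X85.638 Y114.224 F2198
G1 X85.638 Y66.360 F2198
G1 X32.708 Y66.360 F2198
G1 X32.708 Y114.224 F2198
M5
G00 X0.000 Y0.000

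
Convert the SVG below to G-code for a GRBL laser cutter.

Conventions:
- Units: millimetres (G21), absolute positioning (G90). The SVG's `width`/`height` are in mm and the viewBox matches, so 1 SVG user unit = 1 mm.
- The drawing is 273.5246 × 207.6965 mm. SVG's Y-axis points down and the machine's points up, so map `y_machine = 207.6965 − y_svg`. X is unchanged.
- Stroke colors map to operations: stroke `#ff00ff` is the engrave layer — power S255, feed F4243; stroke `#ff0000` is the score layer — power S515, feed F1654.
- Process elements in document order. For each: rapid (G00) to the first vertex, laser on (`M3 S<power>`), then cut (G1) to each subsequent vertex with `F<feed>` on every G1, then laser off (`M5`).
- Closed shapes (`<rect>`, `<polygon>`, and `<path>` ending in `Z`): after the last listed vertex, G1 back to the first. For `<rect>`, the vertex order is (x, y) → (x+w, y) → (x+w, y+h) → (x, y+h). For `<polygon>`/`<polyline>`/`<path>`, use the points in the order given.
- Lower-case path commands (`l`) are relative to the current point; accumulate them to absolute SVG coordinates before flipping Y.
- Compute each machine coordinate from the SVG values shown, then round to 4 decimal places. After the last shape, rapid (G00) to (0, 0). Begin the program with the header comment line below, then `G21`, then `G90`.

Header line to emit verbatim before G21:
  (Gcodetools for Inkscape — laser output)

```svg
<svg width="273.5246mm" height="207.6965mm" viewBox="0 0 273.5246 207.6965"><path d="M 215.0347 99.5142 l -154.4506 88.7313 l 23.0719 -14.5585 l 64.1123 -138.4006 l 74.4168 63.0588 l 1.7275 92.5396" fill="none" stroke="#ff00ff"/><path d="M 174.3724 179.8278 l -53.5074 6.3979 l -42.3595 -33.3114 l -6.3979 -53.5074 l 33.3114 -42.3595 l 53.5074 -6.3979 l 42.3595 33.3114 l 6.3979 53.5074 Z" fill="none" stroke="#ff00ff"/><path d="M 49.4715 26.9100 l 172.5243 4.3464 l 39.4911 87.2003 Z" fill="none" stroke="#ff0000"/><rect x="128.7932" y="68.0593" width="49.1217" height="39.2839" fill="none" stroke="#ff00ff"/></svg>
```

viewBox `0 0 273.5246 207.6965` with mm width/height → 1 unit = 1 mm. Flip: y_m = 207.6965 − y_svg.

**Shape 1** — `<path>` open polyline, stroke `#ff00ff` → engrave (S255, F4243). Machine vertices: (215.0347,108.1823) → (60.5841,19.4510) → (83.6560,34.0095) → (147.7683,172.4101) → (222.1851,109.3513) → (223.9126,16.8117). Open path.

**Shape 2** — `<path>` regular polygon, stroke `#ff00ff` → engrave (S255, F4243). Machine vertices: (174.3724,27.8687) → (120.8650,21.4708) → (78.5055,54.7822) → (72.1076,108.2896) → (105.4190,150.6491) → (158.9264,157.0470) → (201.2859,123.7356) → (207.6838,70.2282) → (174.3724,27.8687). Closed: final G1 returns to the first vertex.

**Shape 3** — `<path>` closed polygon, stroke `#ff0000` → score (S515, F1654). Machine vertices: (49.4715,180.7865) → (221.9958,176.4401) → (261.4869,89.2398) → (49.4715,180.7865). Closed: final G1 returns to the first vertex.

**Shape 4** — `<rect>` rectangle, stroke `#ff00ff` → engrave (S255, F4243). Machine vertices: (128.7932,139.6372) → (177.9149,139.6372) → (177.9149,100.3533) → (128.7932,100.3533) → (128.7932,139.6372). Closed: final G1 returns to the first vertex.

(Gcodetools for Inkscape — laser output)
G21
G90
G00 X215.0347 Y108.1823
M3 S255
G1 X60.5841 Y19.4510 F4243
G1 X83.6560 Y34.0095 F4243
G1 X147.7683 Y172.4101 F4243
G1 X222.1851 Y109.3513 F4243
G1 X223.9126 Y16.8117 F4243
M5
G00 X174.3724 Y27.8687
M3 S255
G1 X120.8650 Y21.4708 F4243
G1 X78.5055 Y54.7822 F4243
G1 X72.1076 Y108.2896 F4243
G1 X105.4190 Y150.6491 F4243
G1 X158.9264 Y157.0470 F4243
G1 X201.2859 Y123.7356 F4243
G1 X207.6838 Y70.2282 F4243
G1 X174.3724 Y27.8687 F4243
M5
G00 X49.4715 Y180.7865
M3 S515
G1 X221.9958 Y176.4401 F1654
G1 X261.4869 Y89.2398 F1654
G1 X49.4715 Y180.7865 F1654
M5
G00 X128.7932 Y139.6372
M3 S255
G1 X177.9149 Y139.6372 F4243
G1 X177.9149 Y100.3533 F4243
G1 X128.7932 Y100.3533 F4243
G1 X128.7932 Y139.6372 F4243
M5
G00 X0.0000 Y0.0000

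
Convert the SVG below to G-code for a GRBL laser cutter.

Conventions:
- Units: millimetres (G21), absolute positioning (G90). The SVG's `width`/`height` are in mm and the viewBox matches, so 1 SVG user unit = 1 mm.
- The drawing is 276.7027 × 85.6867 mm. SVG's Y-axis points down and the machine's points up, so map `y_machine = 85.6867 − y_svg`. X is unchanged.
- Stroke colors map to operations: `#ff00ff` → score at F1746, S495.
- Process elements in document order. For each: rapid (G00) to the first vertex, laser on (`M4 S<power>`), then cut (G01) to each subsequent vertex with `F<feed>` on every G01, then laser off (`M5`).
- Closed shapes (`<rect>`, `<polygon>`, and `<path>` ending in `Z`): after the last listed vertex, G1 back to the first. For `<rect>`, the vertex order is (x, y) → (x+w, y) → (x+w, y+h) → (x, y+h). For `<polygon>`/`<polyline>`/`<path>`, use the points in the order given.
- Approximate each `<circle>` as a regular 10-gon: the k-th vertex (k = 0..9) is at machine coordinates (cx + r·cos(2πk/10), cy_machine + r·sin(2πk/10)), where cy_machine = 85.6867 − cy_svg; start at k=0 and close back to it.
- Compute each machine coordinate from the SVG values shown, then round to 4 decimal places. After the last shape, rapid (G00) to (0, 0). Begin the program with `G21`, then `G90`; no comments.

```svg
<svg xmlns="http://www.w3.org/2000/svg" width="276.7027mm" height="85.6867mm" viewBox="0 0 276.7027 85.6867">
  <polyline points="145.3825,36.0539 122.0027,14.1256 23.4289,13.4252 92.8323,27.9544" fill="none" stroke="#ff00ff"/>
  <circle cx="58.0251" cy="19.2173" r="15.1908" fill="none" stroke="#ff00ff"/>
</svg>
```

Since the viewBox matches the mm dimensions, user units are millimetres directly. The only transform is the Y-flip y_m = 85.6867 − y_svg.

Shape 1 is a open polyline drawn with `<polyline>`. Its stroke #ff00ff means score at S495, F1746. After flipping Y the toolpath is (145.3825,49.6328) → (122.0027,71.5611) → (23.4289,72.2615) → (92.8323,57.7323).

Shape 2 is a circle drawn with `<circle>`. Its stroke #ff00ff means score at S495, F1746. After flipping Y the toolpath is (73.2159,66.4694) → (70.3147,75.3983) → (62.7193,80.9167) → (53.3309,80.9167) → (45.7355,75.3983) → (42.8343,66.4694) → (45.7355,57.5405) → (53.3309,52.0221) → (62.7193,52.0221) → (70.3147,57.5405) → (73.2159,66.4694), returning to the start.

G21
G90
G00 X145.3825 Y49.6328
M4 S495
G01 X122.0027 Y71.5611 F1746
G01 X23.4289 Y72.2615 F1746
G01 X92.8323 Y57.7323 F1746
M5
G00 X73.2159 Y66.4694
M4 S495
G01 X70.3147 Y75.3983 F1746
G01 X62.7193 Y80.9167 F1746
G01 X53.3309 Y80.9167 F1746
G01 X45.7355 Y75.3983 F1746
G01 X42.8343 Y66.4694 F1746
G01 X45.7355 Y57.5405 F1746
G01 X53.3309 Y52.0221 F1746
G01 X62.7193 Y52.0221 F1746
G01 X70.3147 Y57.5405 F1746
G01 X73.2159 Y66.4694 F1746
M5
G00 X0.0000 Y0.0000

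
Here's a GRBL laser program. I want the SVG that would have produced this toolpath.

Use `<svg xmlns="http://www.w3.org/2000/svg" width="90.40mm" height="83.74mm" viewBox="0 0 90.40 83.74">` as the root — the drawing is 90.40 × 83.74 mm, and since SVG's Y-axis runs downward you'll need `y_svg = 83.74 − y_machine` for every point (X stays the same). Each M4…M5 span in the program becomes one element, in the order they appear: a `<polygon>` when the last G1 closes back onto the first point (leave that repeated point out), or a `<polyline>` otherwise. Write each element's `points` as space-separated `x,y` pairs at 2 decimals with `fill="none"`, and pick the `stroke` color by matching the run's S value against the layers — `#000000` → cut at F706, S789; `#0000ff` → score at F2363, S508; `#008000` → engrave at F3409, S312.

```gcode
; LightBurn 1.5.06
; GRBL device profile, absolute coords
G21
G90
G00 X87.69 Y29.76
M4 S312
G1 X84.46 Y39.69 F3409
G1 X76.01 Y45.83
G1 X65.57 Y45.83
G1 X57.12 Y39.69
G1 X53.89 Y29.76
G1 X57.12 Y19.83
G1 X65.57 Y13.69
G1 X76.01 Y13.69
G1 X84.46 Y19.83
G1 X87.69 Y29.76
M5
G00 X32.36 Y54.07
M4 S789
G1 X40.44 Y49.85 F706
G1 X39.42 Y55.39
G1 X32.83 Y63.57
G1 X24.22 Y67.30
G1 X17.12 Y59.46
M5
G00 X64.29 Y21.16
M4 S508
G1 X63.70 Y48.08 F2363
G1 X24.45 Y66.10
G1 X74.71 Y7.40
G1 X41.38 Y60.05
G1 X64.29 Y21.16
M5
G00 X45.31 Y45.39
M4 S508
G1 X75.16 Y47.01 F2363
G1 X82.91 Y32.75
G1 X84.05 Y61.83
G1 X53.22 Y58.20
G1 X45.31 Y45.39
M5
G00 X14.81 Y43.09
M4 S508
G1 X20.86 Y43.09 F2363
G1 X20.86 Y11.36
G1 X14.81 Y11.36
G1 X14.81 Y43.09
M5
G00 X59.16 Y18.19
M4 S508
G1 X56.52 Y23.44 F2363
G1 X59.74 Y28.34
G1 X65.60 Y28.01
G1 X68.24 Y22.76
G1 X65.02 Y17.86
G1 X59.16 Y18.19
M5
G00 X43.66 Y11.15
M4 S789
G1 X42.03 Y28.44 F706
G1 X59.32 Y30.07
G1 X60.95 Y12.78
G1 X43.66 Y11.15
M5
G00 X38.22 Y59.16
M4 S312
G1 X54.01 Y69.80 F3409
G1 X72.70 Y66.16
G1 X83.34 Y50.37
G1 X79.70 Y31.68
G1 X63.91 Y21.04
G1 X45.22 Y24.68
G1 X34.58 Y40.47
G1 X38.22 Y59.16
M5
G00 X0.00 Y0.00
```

Machine Y-up, SVG Y-down with viewBox height 83.74, so y_svg = 83.74 − y_machine; X carries over.

Run 1: power S312 maps to stroke `#008000` (engrave). The run returns to its start, so emit a `<polygon>` with points (Y-flipped): 87.69,53.98 84.46,44.05 76.01,37.91 65.57,37.91 57.12,44.05 53.89,53.98 57.12,63.91 65.57,70.05 76.01,70.05 84.46,63.91.

Run 2: the run's S789 means `#000000` (cut). The run is open, so emit a `<polyline>` with points (Y-flipped): 32.36,29.67 40.44,33.89 39.42,28.35 32.83,20.17 24.22,16.44 17.12,24.28.

Run 3: power S508 maps to stroke `#0000ff` (score). The run returns to its start, so emit a `<polygon>` with points (Y-flipped): 64.29,62.58 63.70,35.66 24.45,17.64 74.71,76.34 41.38,23.69.

Run 4: power S508 maps to stroke `#0000ff` (score). The run returns to its start, so emit a `<polygon>` with points (Y-flipped): 45.31,38.35 75.16,36.73 82.91,50.99 84.05,21.91 53.22,25.54.

Run 5: S508 ⇒ score layer `#0000ff`. The run returns to its start, so emit a `<polygon>` with points (Y-flipped): 14.81,40.65 20.86,40.65 20.86,72.38 14.81,72.38.

Run 6: S508 ⇒ score layer `#0000ff`. The run returns to its start, so emit a `<polygon>` with points (Y-flipped): 59.16,65.55 56.52,60.30 59.74,55.40 65.60,55.73 68.24,60.98 65.02,65.88.

Run 7: S789 ⇒ cut layer `#000000`. The run returns to its start, so emit a `<polygon>` with points (Y-flipped): 43.66,72.59 42.03,55.30 59.32,53.67 60.95,70.96.

Run 8: S312 ⇒ engrave layer `#008000`. The run returns to its start, so emit a `<polygon>` with points (Y-flipped): 38.22,24.58 54.01,13.94 72.70,17.58 83.34,33.37 79.70,52.06 63.91,62.70 45.22,59.06 34.58,43.27.

<svg xmlns="http://www.w3.org/2000/svg" width="90.40mm" height="83.74mm" viewBox="0 0 90.40 83.74">
  <polygon points="87.69,53.98 84.46,44.05 76.01,37.91 65.57,37.91 57.12,44.05 53.89,53.98 57.12,63.91 65.57,70.05 76.01,70.05 84.46,63.91" fill="none" stroke="#008000"/>
  <polyline points="32.36,29.67 40.44,33.89 39.42,28.35 32.83,20.17 24.22,16.44 17.12,24.28" fill="none" stroke="#000000"/>
  <polygon points="64.29,62.58 63.70,35.66 24.45,17.64 74.71,76.34 41.38,23.69" fill="none" stroke="#0000ff"/>
  <polygon points="45.31,38.35 75.16,36.73 82.91,50.99 84.05,21.91 53.22,25.54" fill="none" stroke="#0000ff"/>
  <polygon points="14.81,40.65 20.86,40.65 20.86,72.38 14.81,72.38" fill="none" stroke="#0000ff"/>
  <polygon points="59.16,65.55 56.52,60.30 59.74,55.40 65.60,55.73 68.24,60.98 65.02,65.88" fill="none" stroke="#0000ff"/>
  <polygon points="43.66,72.59 42.03,55.30 59.32,53.67 60.95,70.96" fill="none" stroke="#000000"/>
  <polygon points="38.22,24.58 54.01,13.94 72.70,17.58 83.34,33.37 79.70,52.06 63.91,62.70 45.22,59.06 34.58,43.27" fill="none" stroke="#008000"/>
</svg>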